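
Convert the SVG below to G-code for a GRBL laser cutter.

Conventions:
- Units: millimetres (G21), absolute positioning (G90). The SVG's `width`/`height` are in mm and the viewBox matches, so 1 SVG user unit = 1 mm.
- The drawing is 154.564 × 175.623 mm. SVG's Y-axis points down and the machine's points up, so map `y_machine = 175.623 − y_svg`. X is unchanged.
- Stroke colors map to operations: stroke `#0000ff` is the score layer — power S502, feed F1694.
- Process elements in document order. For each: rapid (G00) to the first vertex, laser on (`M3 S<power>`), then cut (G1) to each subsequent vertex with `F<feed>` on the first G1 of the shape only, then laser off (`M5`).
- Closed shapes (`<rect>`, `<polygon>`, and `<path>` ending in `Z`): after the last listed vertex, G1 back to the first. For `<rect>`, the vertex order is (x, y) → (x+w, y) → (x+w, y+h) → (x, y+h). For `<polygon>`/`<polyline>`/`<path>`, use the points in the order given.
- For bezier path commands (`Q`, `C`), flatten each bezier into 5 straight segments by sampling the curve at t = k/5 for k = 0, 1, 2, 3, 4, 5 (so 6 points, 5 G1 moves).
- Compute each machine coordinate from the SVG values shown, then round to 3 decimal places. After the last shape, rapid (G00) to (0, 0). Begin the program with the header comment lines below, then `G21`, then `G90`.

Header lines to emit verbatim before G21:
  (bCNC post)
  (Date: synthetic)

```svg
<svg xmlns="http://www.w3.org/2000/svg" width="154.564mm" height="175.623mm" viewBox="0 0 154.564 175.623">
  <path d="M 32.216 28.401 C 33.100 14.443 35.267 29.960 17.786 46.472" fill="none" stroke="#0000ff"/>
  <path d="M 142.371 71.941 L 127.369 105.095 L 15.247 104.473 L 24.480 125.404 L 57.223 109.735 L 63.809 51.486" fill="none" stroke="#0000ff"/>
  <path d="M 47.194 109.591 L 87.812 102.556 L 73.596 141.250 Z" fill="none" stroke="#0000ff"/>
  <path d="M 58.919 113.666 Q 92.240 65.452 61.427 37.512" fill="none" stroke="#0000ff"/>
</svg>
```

(bCNC post)
(Date: synthetic)
G21
G90
G00 X32.216 Y147.222
M3 S502
G1 X32.733 Y152.288 F1694
G1 X32.553 Y151.646
G1 X30.672 Y146.665
G1 X26.084 Y138.711
G1 X17.786 Y129.151
M5
G00 X142.371 Y103.682
M3 S502
G1 X127.369 Y70.528 F1694
G1 X15.247 Y71.150
G1 X24.480 Y50.219
G1 X57.223 Y65.888
G1 X63.809 Y124.137
M5
G00 X47.194 Y66.032
M3 S502
G1 X87.812 Y73.067 F1694
G1 X73.596 Y34.373
G1 X47.194 Y66.032
M5
G00 X58.919 Y61.957
M3 S502
G1 X69.682 Y80.432 F1694
G1 X75.314 Y97.284
G1 X75.816 Y112.515
G1 X71.187 Y126.124
G1 X61.427 Y138.111
M5
G00 X0.000 Y0.000

Since the viewBox matches the mm dimensions, user units are millimetres directly. The only transform is the Y-flip y_m = 175.623 − y_svg.

Shape 1 is a cubic bezier drawn with `<path>`. Its stroke #0000ff means score at S502, F1694. After flipping Y the toolpath is (32.216,147.222) → (32.733,152.288) → (32.553,151.646) → (30.672,146.665) → (26.084,138.711) → (17.786,129.151).

Shape 2 is a open polyline drawn with `<path>`. Its stroke #0000ff means score at S502, F1694. After flipping Y the toolpath is (142.371,103.682) → (127.369,70.528) → (15.247,71.150) → (24.480,50.219) → (57.223,65.888) → (63.809,124.137).

Shape 3 is a regular polygon drawn with `<path>`. Its stroke #0000ff means score at S502, F1694. After flipping Y the toolpath is (47.194,66.032) → (87.812,73.067) → (73.596,34.373) → (47.194,66.032), returning to the start.

Shape 4 is a quadratic bezier drawn with `<path>`. Its stroke #0000ff means score at S502, F1694. After flipping Y the toolpath is (58.919,61.957) → (69.682,80.432) → (75.314,97.284) → (75.816,112.515) → (71.187,126.124) → (61.427,138.111).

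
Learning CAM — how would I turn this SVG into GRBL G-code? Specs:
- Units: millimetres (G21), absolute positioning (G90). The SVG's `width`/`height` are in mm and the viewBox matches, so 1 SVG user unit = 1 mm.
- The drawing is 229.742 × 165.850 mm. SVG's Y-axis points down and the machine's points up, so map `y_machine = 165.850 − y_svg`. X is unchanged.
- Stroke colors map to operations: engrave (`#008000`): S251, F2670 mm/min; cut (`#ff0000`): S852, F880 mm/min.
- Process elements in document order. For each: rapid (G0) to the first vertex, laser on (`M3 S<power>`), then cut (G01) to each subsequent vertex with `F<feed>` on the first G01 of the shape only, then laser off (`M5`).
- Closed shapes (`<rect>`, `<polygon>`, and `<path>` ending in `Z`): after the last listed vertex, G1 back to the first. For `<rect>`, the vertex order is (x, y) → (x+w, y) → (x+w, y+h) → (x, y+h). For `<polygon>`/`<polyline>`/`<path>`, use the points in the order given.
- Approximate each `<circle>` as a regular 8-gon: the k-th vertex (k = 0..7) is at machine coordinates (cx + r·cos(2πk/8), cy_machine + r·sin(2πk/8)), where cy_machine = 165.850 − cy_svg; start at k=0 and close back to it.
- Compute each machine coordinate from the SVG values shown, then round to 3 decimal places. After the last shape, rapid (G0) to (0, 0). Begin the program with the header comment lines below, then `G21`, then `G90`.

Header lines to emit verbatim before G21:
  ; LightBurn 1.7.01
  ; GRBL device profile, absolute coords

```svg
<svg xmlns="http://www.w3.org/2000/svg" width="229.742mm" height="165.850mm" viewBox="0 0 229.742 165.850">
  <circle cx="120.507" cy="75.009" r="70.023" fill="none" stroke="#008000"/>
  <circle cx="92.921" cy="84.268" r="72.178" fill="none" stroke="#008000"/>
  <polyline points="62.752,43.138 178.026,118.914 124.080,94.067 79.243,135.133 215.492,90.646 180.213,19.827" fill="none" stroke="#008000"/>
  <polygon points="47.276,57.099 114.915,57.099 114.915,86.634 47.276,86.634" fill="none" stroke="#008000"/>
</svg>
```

Since the viewBox matches the mm dimensions, user units are millimetres directly. The only transform is the Y-flip y_m = 165.850 − y_svg.

Shape 1 is a circle drawn with `<circle>`. Its stroke #008000 means engrave at S251, F2670. After flipping Y the toolpath is (190.530,90.841) → (170.021,140.355) → (120.507,160.864) → (70.993,140.355) → (50.484,90.841) → (70.993,41.327) → (120.507,20.818) → (170.021,41.327) → (190.530,90.841), returning to the start.

Shape 2 is a circle drawn with `<circle>`. Its stroke #008000 means engrave at S251, F2670. After flipping Y the toolpath is (165.099,81.582) → (143.959,132.620) → (92.921,153.760) → (41.883,132.620) → (20.743,81.582) → (41.883,30.544) → (92.921,9.404) → (143.959,30.544) → (165.099,81.582), returning to the start.

Shape 3 is a open polyline drawn with `<polyline>`. Its stroke #008000 means engrave at S251, F2670. After flipping Y the toolpath is (62.752,122.712) → (178.026,46.936) → (124.080,71.783) → (79.243,30.717) → (215.492,75.204) → (180.213,146.023).

Shape 4 is a rectangle drawn with `<polygon>`. Its stroke #008000 means engrave at S251, F2670. After flipping Y the toolpath is (47.276,108.751) → (114.915,108.751) → (114.915,79.216) → (47.276,79.216) → (47.276,108.751), returning to the start.

; LightBurn 1.7.01
; GRBL device profile, absolute coords
G21
G90
G0 X190.530 Y90.841
M3 S251
G01 X170.021 Y140.355 F2670
G01 X120.507 Y160.864
G01 X70.993 Y140.355
G01 X50.484 Y90.841
G01 X70.993 Y41.327
G01 X120.507 Y20.818
G01 X170.021 Y41.327
G01 X190.530 Y90.841
M5
G0 X165.099 Y81.582
M3 S251
G01 X143.959 Y132.620 F2670
G01 X92.921 Y153.760
G01 X41.883 Y132.620
G01 X20.743 Y81.582
G01 X41.883 Y30.544
G01 X92.921 Y9.404
G01 X143.959 Y30.544
G01 X165.099 Y81.582
M5
G0 X62.752 Y122.712
M3 S251
G01 X178.026 Y46.936 F2670
G01 X124.080 Y71.783
G01 X79.243 Y30.717
G01 X215.492 Y75.204
G01 X180.213 Y146.023
M5
G0 X47.276 Y108.751
M3 S251
G01 X114.915 Y108.751 F2670
G01 X114.915 Y79.216
G01 X47.276 Y79.216
G01 X47.276 Y108.751
M5
G0 X0.000 Y0.000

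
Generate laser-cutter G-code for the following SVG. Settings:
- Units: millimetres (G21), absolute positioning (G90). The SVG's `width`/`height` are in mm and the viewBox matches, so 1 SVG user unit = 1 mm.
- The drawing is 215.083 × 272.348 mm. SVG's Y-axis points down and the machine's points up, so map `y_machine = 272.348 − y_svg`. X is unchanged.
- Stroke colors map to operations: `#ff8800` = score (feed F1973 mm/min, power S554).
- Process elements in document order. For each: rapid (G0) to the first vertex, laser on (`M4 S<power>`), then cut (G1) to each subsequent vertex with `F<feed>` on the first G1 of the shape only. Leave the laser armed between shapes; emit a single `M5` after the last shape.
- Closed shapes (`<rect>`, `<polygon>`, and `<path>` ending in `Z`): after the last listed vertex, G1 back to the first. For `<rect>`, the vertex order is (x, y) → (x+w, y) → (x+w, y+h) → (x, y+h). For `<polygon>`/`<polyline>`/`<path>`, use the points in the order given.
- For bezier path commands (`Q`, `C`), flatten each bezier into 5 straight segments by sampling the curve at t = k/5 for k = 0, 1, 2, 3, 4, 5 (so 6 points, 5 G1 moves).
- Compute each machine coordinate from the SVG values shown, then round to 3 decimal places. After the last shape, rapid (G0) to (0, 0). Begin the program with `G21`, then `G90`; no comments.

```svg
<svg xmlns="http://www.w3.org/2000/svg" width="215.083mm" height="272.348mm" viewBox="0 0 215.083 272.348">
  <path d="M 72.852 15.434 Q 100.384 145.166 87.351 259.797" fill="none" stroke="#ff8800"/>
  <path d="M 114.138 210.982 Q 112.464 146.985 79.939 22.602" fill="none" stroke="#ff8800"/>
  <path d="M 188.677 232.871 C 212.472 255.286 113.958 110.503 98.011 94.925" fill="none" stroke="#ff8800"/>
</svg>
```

Since the viewBox matches the mm dimensions, user units are millimetres directly. The only transform is the Y-flip y_m = 272.348 − y_svg.

Shape 1 is a quadratic bezier drawn with `<path>`. Its stroke #ff8800 means score at S554, F1973. After flipping Y the toolpath is (72.852,256.914) → (82.242,205.625) → (88.387,155.545) → (91.287,106.672) → (90.942,59.007) → (87.351,12.551).

Shape 2 is a quadratic bezier drawn with `<path>`. Its stroke #ff8800 means score at S554, F1973. After flipping Y the toolpath is (114.138,61.366) → (112.234,89.380) → (107.863,122.225) → (101.023,159.901) → (91.715,202.408) → (79.939,249.746).

Shape 3 is a cubic bezier drawn with `<path>`. Its stroke #ff8800 means score at S554, F1973. After flipping Y the toolpath is (188.677,39.477) → (189.916,43.721) → (171.635,73.864) → (143.667,115.681) → (115.848,154.943) → (98.011,177.423).

G21
G90
G0 X72.852 Y256.914
M4 S554
G1 X82.242 Y205.625 F1973
G1 X88.387 Y155.545
G1 X91.287 Y106.672
G1 X90.942 Y59.007
G1 X87.351 Y12.551
G0 X114.138 Y61.366
M4 S554
G1 X112.234 Y89.380 F1973
G1 X107.863 Y122.225
G1 X101.023 Y159.901
G1 X91.715 Y202.408
G1 X79.939 Y249.746
G0 X188.677 Y39.477
M4 S554
G1 X189.916 Y43.721 F1973
G1 X171.635 Y73.864
G1 X143.667 Y115.681
G1 X115.848 Y154.943
G1 X98.011 Y177.423
M5
G0 X0.000 Y0.000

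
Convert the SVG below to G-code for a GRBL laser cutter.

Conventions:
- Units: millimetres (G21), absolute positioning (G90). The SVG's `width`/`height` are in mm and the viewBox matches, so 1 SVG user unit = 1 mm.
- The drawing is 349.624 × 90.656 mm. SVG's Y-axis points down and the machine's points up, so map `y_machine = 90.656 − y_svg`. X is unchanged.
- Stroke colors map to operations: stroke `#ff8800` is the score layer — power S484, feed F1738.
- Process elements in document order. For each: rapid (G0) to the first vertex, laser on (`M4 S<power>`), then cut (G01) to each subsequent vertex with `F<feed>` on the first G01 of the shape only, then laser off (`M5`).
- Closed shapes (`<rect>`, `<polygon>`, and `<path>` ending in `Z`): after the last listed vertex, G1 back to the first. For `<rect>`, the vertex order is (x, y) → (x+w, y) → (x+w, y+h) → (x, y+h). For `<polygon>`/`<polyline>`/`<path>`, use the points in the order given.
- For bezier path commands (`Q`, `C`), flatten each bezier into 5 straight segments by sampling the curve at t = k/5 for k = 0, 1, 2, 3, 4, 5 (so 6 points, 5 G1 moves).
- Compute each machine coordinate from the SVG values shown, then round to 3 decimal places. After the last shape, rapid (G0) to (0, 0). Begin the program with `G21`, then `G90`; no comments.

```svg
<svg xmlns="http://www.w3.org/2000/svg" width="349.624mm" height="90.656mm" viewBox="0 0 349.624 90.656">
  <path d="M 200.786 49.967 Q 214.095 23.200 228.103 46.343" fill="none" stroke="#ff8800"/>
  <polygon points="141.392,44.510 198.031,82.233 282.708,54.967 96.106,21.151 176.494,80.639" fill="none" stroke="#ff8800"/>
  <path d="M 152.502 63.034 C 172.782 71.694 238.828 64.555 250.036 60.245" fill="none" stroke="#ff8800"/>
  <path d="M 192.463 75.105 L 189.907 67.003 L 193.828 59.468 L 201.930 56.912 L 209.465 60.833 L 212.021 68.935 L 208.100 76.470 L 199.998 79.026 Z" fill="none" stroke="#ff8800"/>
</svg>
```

G21
G90
G0 X200.786 Y40.689
M4 S484
G01 X206.138 Y49.399 F1738
G01 X211.545 Y54.117
G01 X217.008 Y54.842
G01 X222.528 Y51.574
G01 X228.103 Y44.313
M5
G0 X141.392 Y46.146
M4 S484
G01 X198.031 Y8.423 F1738
G01 X282.708 Y35.689
G01 X96.106 Y69.505
G01 X176.494 Y10.017
G01 X141.392 Y46.146
M5
G0 X152.502 Y27.622
M4 S484
G01 X169.357 Y24.173 F1738
G01 X192.367 Y23.621
G01 X216.703 Y25.073
G01 X237.535 Y27.635
G01 X250.036 Y30.411
M5
G0 X192.463 Y15.551
M4 S484
G01 X189.907 Y23.653 F1738
G01 X193.828 Y31.188
G01 X201.930 Y33.744
G01 X209.465 Y29.823
G01 X212.021 Y21.721
G01 X208.100 Y14.186
G01 X199.998 Y11.630
G01 X192.463 Y15.551
M5
G0 X0.000 Y0.000

viewBox `0 0 349.624 90.656` with mm width/height → 1 unit = 1 mm. Flip: y_m = 90.656 − y_svg.

**Shape 1** — `<path>` quadratic bezier, stroke `#ff8800` → score (S484, F1738). Control points (SVG): P0=(200.786,49.967), P1=(214.095,23.200), P2=(228.103,46.343); sampled at t=k/5. Machine vertices: (200.786,40.689) → (206.138,49.399) → (211.545,54.117) → (217.008,54.842) → (222.528,51.574) → (228.103,44.313). Open path.

**Shape 2** — `<polygon>` closed polygon, stroke `#ff8800` → score (S484, F1738). Machine vertices: (141.392,46.146) → (198.031,8.423) → (282.708,35.689) → (96.106,69.505) → (176.494,10.017) → (141.392,46.146). Closed: final G1 returns to the first vertex.

**Shape 3** — `<path>` cubic bezier, stroke `#ff8800` → score (S484, F1738). Control points (SVG): P0=(152.502,63.034), P1=(172.782,71.694), P2=(238.828,64.555), P3=(250.036,60.245); sampled at t=k/5. Machine vertices: (152.502,27.622) → (169.357,24.173) → (192.367,23.621) → (216.703,25.073) → (237.535,27.635) → (250.036,30.411). Open path.

**Shape 4** — `<path>` regular polygon, stroke `#ff8800` → score (S484, F1738). Machine vertices: (192.463,15.551) → (189.907,23.653) → (193.828,31.188) → (201.930,33.744) → (209.465,29.823) → (212.021,21.721) → (208.100,14.186) → (199.998,11.630) → (192.463,15.551). Closed: final G1 returns to the first vertex.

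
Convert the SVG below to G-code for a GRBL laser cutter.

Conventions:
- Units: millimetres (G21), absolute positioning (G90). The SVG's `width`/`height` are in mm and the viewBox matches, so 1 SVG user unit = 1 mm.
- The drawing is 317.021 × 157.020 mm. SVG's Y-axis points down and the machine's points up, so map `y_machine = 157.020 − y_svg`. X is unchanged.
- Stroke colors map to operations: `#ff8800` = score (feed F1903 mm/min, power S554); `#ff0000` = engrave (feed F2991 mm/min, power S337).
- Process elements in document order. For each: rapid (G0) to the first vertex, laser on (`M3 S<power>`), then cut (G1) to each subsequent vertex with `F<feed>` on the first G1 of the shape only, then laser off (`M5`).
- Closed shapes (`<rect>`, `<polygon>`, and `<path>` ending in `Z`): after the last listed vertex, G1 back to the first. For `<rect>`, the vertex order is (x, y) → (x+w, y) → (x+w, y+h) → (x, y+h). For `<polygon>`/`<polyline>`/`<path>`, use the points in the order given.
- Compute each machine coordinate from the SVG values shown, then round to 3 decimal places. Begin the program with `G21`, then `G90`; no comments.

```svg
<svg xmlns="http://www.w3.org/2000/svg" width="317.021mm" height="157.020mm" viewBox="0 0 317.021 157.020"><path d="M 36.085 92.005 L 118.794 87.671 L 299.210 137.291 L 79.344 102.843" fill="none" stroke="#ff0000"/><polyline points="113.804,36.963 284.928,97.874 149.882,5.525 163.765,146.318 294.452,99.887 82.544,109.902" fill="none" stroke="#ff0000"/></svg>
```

G21
G90
G0 X36.085 Y65.015
M3 S337
G1 X118.794 Y69.349 F2991
G1 X299.210 Y19.729
G1 X79.344 Y54.177
M5
G0 X113.804 Y120.057
M3 S337
G1 X284.928 Y59.146 F2991
G1 X149.882 Y151.495
G1 X163.765 Y10.702
G1 X294.452 Y57.133
G1 X82.544 Y47.118
M5

1 u = 1 mm; y_m = 157.020 − y.

[1] `<path>` open polyline, #ff0000→engrave S337 F2991: (36.085,65.015) → (118.794,69.349) → (299.210,19.729) → (79.344,54.177)

[2] `<polyline>` open polyline, #ff0000→engrave S337 F2991: (113.804,120.057) → (284.928,59.146) → (149.882,151.495) → (163.765,10.702) → (294.452,57.133) → (82.544,47.118)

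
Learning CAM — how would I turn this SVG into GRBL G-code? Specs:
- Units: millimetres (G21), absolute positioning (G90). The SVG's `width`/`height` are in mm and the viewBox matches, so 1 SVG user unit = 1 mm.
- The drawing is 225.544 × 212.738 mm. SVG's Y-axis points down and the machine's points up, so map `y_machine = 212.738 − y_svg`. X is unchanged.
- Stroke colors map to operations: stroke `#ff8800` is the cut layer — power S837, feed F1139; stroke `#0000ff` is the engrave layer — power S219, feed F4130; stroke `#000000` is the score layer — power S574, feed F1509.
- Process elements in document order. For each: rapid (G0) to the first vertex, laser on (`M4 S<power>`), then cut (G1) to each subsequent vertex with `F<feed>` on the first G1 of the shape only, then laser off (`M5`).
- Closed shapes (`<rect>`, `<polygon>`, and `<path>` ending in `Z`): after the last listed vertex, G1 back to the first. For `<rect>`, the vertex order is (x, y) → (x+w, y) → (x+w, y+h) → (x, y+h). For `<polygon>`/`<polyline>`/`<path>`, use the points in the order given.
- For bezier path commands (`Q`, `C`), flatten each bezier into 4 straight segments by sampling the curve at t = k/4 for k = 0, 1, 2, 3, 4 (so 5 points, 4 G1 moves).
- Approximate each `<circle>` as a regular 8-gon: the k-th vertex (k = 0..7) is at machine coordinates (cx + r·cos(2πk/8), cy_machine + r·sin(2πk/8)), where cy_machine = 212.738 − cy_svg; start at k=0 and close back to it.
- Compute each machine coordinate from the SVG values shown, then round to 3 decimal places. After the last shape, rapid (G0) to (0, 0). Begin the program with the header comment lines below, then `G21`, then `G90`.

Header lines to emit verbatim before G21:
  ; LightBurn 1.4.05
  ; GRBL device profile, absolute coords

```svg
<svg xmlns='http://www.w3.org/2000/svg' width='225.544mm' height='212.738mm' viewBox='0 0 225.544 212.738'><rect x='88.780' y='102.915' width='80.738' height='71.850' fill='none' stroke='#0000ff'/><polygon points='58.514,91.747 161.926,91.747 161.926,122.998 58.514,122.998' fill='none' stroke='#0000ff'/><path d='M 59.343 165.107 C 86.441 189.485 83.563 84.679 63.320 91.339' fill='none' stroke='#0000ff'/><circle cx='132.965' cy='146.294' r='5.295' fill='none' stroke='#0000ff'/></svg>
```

; LightBurn 1.4.05
; GRBL device profile, absolute coords
G21
G90
G0 X88.780 Y109.823
M4 S219
G1 X169.518 Y109.823 F4130
G1 X169.518 Y37.973
G1 X88.780 Y37.973
G1 X88.780 Y109.823
M5
G0 X58.514 Y120.991
M4 S219
G1 X161.926 Y120.991 F4130
G1 X161.926 Y89.740
G1 X58.514 Y89.740
G1 X58.514 Y120.991
M5
G0 X59.343 Y47.631
M4 S219
G1 X74.243 Y49.809 F4130
G1 X79.084 Y77.871
G1 X75.049 Y109.254
G1 X63.320 Y121.399
M5
G0 X138.260 Y66.444
M4 S219
G1 X136.709 Y70.188 F4130
G1 X132.965 Y71.739
G1 X129.221 Y70.188
G1 X127.670 Y66.444
G1 X129.221 Y62.700
G1 X132.965 Y61.149
G1 X136.709 Y62.700
G1 X138.260 Y66.444
M5
G0 X0.000 Y0.000

viewBox `0 0 225.544 212.738` with mm width/height → 1 unit = 1 mm. Flip: y_m = 212.738 − y_svg.

**Shape 1** — `<rect>` rectangle, stroke `#0000ff` → engrave (S219, F4130). Machine vertices: (88.780,109.823) → (169.518,109.823) → (169.518,37.973) → (88.780,37.973) → (88.780,109.823). Closed: final G1 returns to the first vertex.

**Shape 2** — `<polygon>` rectangle, stroke `#0000ff` → engrave (S219, F4130). Machine vertices: (58.514,120.991) → (161.926,120.991) → (161.926,89.740) → (58.514,89.740) → (58.514,120.991). Closed: final G1 returns to the first vertex.

**Shape 3** — `<path>` cubic bezier, stroke `#0000ff` → engrave (S219, F4130). Control points (SVG): P0=(59.343,165.107), P1=(86.441,189.485), P2=(83.563,84.679), P3=(63.320,91.339); sampled at t=k/4. Machine vertices: (59.343,47.631) → (74.243,49.809) → (79.084,77.871) → (75.049,109.254) → (63.320,121.399). Open path.

**Shape 4** — `<circle>` circle, stroke `#0000ff` → engrave (S219, F4130). Machine vertices: (138.260,66.444) → (136.709,70.188) → (132.965,71.739) → (129.221,70.188) → (127.670,66.444) → (129.221,62.700) → (132.965,61.149) → (136.709,62.700) → (138.260,66.444). Closed: final G1 returns to the first vertex.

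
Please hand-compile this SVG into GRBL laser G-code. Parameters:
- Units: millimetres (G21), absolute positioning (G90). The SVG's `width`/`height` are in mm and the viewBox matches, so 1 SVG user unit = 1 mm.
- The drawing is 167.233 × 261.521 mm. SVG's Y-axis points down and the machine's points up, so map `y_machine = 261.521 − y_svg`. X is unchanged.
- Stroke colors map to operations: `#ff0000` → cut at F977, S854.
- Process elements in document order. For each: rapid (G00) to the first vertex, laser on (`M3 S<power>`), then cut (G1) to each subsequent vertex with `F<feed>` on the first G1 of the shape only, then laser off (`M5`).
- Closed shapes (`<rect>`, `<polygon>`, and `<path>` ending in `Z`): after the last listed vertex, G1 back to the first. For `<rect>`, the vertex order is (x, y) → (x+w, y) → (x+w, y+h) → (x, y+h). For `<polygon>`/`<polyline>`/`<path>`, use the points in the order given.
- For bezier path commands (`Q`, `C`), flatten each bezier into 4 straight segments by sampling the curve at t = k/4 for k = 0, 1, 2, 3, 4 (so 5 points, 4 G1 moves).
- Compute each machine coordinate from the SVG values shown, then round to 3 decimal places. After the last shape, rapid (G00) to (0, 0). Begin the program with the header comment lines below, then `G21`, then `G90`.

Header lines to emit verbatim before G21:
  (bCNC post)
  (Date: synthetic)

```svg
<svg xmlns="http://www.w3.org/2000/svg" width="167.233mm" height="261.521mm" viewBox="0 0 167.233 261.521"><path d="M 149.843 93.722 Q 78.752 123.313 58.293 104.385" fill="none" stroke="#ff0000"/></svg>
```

Since the viewBox matches the mm dimensions, user units are millimetres directly. The only transform is the Y-flip y_m = 261.521 − y_svg.

Shape 1 is a quadratic bezier drawn with `<path>`. Its stroke #ff0000 means cut at S854, F977. After flipping Y the toolpath is (149.843,167.799) → (117.462,156.036) → (91.410,150.338) → (71.687,150.704) → (58.293,157.136).

(bCNC post)
(Date: synthetic)
G21
G90
G00 X149.843 Y167.799
M3 S854
G1 X117.462 Y156.036 F977
G1 X91.410 Y150.338
G1 X71.687 Y150.704
G1 X58.293 Y157.136
M5
G00 X0.000 Y0.000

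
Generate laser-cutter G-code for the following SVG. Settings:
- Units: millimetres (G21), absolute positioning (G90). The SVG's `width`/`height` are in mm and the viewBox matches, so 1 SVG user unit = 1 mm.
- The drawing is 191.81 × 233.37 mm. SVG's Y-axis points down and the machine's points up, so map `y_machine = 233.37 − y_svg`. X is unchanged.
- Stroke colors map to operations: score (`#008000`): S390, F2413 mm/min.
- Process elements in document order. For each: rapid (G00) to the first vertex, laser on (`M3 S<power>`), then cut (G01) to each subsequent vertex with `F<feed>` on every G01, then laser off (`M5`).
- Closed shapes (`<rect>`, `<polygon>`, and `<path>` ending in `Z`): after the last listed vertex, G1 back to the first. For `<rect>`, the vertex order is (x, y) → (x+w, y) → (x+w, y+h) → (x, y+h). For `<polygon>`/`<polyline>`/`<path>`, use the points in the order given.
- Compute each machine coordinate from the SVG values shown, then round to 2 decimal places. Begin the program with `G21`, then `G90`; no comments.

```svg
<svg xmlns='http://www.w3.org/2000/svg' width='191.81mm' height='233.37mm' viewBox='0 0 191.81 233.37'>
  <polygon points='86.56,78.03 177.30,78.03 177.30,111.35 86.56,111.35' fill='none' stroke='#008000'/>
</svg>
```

G21
G90
G00 X86.56 Y155.34
M3 S390
G01 X177.30 Y155.34 F2413
G01 X177.30 Y122.02 F2413
G01 X86.56 Y122.02 F2413
G01 X86.56 Y155.34 F2413
M5

Since the viewBox matches the mm dimensions, user units are millimetres directly. The only transform is the Y-flip y_m = 233.37 − y_svg.

Shape 1 is a rectangle drawn with `<polygon>`. Its stroke #008000 means score at S390, F2413. After flipping Y the toolpath is (86.56,155.34) → (177.30,155.34) → (177.30,122.02) → (86.56,122.02) → (86.56,155.34), returning to the start.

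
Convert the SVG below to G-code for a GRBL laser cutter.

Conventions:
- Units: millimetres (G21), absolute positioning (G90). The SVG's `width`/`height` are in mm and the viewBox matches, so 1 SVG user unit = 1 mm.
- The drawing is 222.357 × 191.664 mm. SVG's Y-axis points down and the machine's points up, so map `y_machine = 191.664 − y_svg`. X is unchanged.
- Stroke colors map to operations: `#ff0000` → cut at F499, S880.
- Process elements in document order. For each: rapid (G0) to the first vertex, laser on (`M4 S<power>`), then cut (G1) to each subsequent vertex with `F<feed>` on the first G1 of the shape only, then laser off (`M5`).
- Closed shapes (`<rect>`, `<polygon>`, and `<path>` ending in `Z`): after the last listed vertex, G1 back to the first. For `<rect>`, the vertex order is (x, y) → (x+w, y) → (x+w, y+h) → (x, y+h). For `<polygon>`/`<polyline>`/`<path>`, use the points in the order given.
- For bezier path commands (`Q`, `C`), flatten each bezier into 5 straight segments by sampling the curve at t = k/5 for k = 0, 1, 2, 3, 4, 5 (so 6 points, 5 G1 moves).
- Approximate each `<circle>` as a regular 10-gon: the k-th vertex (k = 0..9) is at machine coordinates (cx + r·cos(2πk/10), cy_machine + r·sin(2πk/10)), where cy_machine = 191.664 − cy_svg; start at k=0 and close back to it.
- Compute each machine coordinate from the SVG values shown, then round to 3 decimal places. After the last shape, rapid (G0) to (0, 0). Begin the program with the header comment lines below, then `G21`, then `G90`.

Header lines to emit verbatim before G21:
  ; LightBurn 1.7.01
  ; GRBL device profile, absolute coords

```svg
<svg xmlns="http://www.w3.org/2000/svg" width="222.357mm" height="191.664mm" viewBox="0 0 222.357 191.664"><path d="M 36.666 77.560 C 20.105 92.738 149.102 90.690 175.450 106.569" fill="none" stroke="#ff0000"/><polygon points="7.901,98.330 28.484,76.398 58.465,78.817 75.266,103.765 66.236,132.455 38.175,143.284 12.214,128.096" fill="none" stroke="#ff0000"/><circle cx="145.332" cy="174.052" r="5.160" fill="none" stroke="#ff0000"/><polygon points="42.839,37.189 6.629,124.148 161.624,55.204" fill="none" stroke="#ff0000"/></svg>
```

; LightBurn 1.7.01
; GRBL device profile, absolute coords
G21
G90
G0 X36.666 Y114.104
M4 S880
G1 X42.211 Y106.783 F499
G1 X70.775 Y101.909
G1 X110.446 Y97.795
G1 X149.309 Y92.752
G1 X175.450 Y85.095
M5
G0 X7.901 Y93.334
M4 S880
G1 X28.484 Y115.266 F499
G1 X58.465 Y112.847
G1 X75.266 Y87.899
G1 X66.236 Y59.209
G1 X38.175 Y48.380
G1 X12.214 Y63.568
G1 X7.901 Y93.334
M5
G0 X150.492 Y17.612
M4 S880
G1 X149.507 Y20.645 F499
G1 X146.927 Y22.519
G1 X143.737 Y22.519
G1 X141.157 Y20.645
G1 X140.172 Y17.612
G1 X141.157 Y14.579
G1 X143.737 Y12.705
G1 X146.927 Y12.705
G1 X149.507 Y14.579
G1 X150.492 Y17.612
M5
G0 X42.839 Y154.475
M4 S880
G1 X6.629 Y67.516 F499
G1 X161.624 Y136.460
G1 X42.839 Y154.475
M5
G0 X0.000 Y0.000

Since the viewBox matches the mm dimensions, user units are millimetres directly. The only transform is the Y-flip y_m = 191.664 − y_svg.

Shape 1 is a cubic bezier drawn with `<path>`. Its stroke #ff0000 means cut at S880, F499. After flipping Y the toolpath is (36.666,114.104) → (42.211,106.783) → (70.775,101.909) → (110.446,97.795) → (149.309,92.752) → (175.450,85.095).

Shape 2 is a regular polygon drawn with `<polygon>`. Its stroke #ff0000 means cut at S880, F499. After flipping Y the toolpath is (7.901,93.334) → (28.484,115.266) → (58.465,112.847) → (75.266,87.899) → (66.236,59.209) → (38.175,48.380) → (12.214,63.568) → (7.901,93.334), returning to the start.

Shape 3 is a circle drawn with `<circle>`. Its stroke #ff0000 means cut at S880, F499. After flipping Y the toolpath is (150.492,17.612) → (149.507,20.645) → (146.927,22.519) → (143.737,22.519) → (141.157,20.645) → (140.172,17.612) → (141.157,14.579) → (143.737,12.705) → (146.927,12.705) → (149.507,14.579) → (150.492,17.612), returning to the start.

Shape 4 is a closed polygon drawn with `<polygon>`. Its stroke #ff0000 means cut at S880, F499. After flipping Y the toolpath is (42.839,154.475) → (6.629,67.516) → (161.624,136.460) → (42.839,154.475), returning to the start.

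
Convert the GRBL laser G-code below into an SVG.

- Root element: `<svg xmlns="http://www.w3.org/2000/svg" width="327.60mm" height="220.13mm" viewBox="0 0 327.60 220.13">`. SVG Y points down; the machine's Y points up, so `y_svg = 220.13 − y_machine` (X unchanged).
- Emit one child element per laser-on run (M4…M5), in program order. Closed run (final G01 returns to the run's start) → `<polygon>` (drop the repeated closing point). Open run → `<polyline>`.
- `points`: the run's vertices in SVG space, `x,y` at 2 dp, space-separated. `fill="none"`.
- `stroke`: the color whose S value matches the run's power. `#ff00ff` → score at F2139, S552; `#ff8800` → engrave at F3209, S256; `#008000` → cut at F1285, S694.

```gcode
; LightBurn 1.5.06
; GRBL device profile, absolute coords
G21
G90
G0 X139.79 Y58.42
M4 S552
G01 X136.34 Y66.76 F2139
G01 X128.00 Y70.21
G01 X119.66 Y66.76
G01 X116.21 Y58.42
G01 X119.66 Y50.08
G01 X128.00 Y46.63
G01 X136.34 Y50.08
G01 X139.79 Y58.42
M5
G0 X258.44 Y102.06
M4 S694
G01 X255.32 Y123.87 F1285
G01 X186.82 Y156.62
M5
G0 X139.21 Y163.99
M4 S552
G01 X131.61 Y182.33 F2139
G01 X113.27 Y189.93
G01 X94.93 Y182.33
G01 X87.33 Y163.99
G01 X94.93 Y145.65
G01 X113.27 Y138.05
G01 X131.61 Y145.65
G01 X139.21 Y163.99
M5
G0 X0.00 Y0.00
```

<svg xmlns="http://www.w3.org/2000/svg" width="327.60mm" height="220.13mm" viewBox="0 0 327.60 220.13">
  <polygon points="139.79,161.71 136.34,153.37 128.00,149.92 119.66,153.37 116.21,161.71 119.66,170.05 128.00,173.50 136.34,170.05" fill="none" stroke="#ff00ff"/>
  <polyline points="258.44,118.07 255.32,96.26 186.82,63.51" fill="none" stroke="#008000"/>
  <polygon points="139.21,56.14 131.61,37.80 113.27,30.20 94.93,37.80 87.33,56.14 94.93,74.48 113.27,82.08 131.61,74.48" fill="none" stroke="#ff00ff"/>
</svg>

y_svg = 220.13 − y_m.

[1] S552→`#ff00ff` (score); closed run; points: 139.79,161.71 136.34,153.37 128.00,149.92 119.66,153.37 116.21,161.71 119.66,170.05 128.00,173.50 136.34,170.05

[2] S694→`#008000` (cut); open run; points: 258.44,118.07 255.32,96.26 186.82,63.51

[3] S552→`#ff00ff` (score); closed run; points: 139.21,56.14 131.61,37.80 113.27,30.20 94.93,37.80 87.33,56.14 94.93,74.48 113.27,82.08 131.61,74.48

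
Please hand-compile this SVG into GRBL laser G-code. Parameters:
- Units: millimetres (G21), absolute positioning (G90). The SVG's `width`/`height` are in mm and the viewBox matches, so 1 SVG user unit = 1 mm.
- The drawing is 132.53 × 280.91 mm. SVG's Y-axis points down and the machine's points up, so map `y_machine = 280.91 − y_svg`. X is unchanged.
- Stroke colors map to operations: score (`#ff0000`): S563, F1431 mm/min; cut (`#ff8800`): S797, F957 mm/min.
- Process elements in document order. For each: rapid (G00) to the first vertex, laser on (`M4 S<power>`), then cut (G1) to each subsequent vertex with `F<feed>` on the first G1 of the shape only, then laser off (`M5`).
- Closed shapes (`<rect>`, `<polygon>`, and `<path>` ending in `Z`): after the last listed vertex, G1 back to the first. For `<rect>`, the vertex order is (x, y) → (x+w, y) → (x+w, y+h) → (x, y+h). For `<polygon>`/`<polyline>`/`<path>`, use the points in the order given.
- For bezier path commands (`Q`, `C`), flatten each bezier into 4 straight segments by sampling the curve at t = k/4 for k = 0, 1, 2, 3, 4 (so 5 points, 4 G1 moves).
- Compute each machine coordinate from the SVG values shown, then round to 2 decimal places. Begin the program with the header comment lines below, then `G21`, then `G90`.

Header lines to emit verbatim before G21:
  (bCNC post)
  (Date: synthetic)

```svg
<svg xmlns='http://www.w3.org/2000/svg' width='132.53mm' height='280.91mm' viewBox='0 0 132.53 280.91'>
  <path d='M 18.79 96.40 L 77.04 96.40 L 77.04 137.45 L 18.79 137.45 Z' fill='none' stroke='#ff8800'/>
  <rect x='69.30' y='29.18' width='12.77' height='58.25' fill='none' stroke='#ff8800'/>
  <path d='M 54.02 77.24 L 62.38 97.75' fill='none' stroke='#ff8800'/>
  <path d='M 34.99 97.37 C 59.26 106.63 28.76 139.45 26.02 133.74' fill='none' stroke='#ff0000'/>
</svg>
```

1 u = 1 mm; y_m = 280.91 − y.

[1] `<path>` rectangle, #ff8800→cut S797 F957: (18.79,184.51) → (77.04,184.51) → (77.04,143.46) → (18.79,143.46) → (18.79,184.51) (closed)

[2] `<rect>` rectangle, #ff8800→cut S797 F957: (69.30,251.73) → (82.07,251.73) → (82.07,193.48) → (69.30,193.48) → (69.30,251.73) (closed)

[3] `<path>` line segment, #ff8800→cut S797 F957: (54.02,203.67) → (62.38,183.16)

[4] `<path>` cubic bezier, #ff0000→score S563 F1431: (34.99,183.54) → (44.21,173.15) → (40.63,159.74) → (31.99,149.14) → (26.02,147.17)

(bCNC post)
(Date: synthetic)
G21
G90
G00 X18.79 Y184.51
M4 S797
G1 X77.04 Y184.51 F957
G1 X77.04 Y143.46
G1 X18.79 Y143.46
G1 X18.79 Y184.51
M5
G00 X69.30 Y251.73
M4 S797
G1 X82.07 Y251.73 F957
G1 X82.07 Y193.48
G1 X69.30 Y193.48
G1 X69.30 Y251.73
M5
G00 X54.02 Y203.67
M4 S797
G1 X62.38 Y183.16 F957
M5
G00 X34.99 Y183.54
M4 S563
G1 X44.21 Y173.15 F1431
G1 X40.63 Y159.74
G1 X31.99 Y149.14
G1 X26.02 Y147.17
M5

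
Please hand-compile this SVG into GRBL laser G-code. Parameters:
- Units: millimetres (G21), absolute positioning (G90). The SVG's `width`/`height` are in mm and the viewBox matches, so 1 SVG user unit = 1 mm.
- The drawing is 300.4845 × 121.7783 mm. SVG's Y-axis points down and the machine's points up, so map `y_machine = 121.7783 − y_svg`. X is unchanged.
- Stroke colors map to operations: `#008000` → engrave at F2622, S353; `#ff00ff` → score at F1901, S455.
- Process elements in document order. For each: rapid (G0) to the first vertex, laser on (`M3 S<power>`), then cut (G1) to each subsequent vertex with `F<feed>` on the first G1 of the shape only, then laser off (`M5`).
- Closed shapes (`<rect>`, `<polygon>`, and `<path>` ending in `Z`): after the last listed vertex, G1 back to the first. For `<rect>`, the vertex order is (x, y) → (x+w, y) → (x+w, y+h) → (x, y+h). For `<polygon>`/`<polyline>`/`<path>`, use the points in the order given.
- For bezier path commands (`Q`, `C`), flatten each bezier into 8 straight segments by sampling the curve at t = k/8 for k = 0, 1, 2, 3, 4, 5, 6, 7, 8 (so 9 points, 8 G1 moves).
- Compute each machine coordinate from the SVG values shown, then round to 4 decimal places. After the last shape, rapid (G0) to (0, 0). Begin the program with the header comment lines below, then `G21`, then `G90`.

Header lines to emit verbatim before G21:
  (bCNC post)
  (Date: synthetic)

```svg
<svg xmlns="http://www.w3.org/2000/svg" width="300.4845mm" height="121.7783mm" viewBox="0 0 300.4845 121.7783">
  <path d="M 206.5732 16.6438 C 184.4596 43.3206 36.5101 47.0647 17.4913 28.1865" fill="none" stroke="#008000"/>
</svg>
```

(bCNC post)
(Date: synthetic)
G21
G90
G0 X206.5732 Y105.1345
M3 S353
G1 X192.8796 Y96.2051 F2622
G1 X170.3745 Y89.4219
G1 X142.0433 Y84.7815
G1 X110.8717 Y82.2800
G1 X79.8451 Y81.9140
G1 X51.9492 Y83.6797
G1 X30.1694 Y87.5735
G1 X17.4913 Y93.5918
M5
G0 X0.0000 Y0.0000

Since the viewBox matches the mm dimensions, user units are millimetres directly. The only transform is the Y-flip y_m = 121.7783 − y_svg.

Shape 1 is a cubic bezier drawn with `<path>`. Its stroke #008000 means engrave at S353, F2622. After flipping Y the toolpath is (206.5732,105.1345) → (192.8796,96.2051) → (170.3745,89.4219) → (142.0433,84.7815) → (110.8717,82.2800) → (79.8451,81.9140) → (51.9492,83.6797) → (30.1694,87.5735) → (17.4913,93.5918).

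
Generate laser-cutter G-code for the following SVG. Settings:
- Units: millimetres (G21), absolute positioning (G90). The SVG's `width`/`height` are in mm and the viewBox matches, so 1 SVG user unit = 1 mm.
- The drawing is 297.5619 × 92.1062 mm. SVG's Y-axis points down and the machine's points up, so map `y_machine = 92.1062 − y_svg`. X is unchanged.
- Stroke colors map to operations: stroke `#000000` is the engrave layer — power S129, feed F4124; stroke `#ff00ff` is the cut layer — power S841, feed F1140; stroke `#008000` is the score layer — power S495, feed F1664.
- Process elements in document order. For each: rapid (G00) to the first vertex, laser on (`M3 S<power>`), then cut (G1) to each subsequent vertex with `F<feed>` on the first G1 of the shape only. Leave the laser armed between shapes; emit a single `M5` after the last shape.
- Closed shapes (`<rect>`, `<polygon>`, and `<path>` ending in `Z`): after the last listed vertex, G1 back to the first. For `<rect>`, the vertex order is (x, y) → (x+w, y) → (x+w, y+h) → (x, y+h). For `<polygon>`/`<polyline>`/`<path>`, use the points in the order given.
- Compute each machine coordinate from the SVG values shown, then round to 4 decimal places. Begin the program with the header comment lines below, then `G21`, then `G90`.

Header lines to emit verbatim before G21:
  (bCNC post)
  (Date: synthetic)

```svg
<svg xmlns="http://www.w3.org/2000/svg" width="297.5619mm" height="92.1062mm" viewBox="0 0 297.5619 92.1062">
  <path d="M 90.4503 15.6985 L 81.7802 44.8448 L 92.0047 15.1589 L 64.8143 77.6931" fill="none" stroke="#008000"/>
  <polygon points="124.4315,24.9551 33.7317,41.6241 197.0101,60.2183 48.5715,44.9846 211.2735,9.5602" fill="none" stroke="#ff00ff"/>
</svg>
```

viewBox `0 0 297.5619 92.1062` with mm width/height → 1 unit = 1 mm. Flip: y_m = 92.1062 − y_svg.

**Shape 1** — `<path>` open polyline, stroke `#008000` → score (S495, F1664). Machine vertices: (90.4503,76.4077) → (81.7802,47.2614) → (92.0047,76.9473) → (64.8143,14.4131). Open path.

**Shape 2** — `<polygon>` closed polygon, stroke `#ff00ff` → cut (S841, F1140). Machine vertices: (124.4315,67.1511) → (33.7317,50.4821) → (197.0101,31.8879) → (48.5715,47.1216) → (211.2735,82.5460) → (124.4315,67.1511). Closed: final G1 returns to the first vertex.

(bCNC post)
(Date: synthetic)
G21
G90
G00 X90.4503 Y76.4077
M3 S495
G1 X81.7802 Y47.2614 F1664
G1 X92.0047 Y76.9473
G1 X64.8143 Y14.4131
G00 X124.4315 Y67.1511
M3 S841
G1 X33.7317 Y50.4821 F1140
G1 X197.0101 Y31.8879
G1 X48.5715 Y47.1216
G1 X211.2735 Y82.5460
G1 X124.4315 Y67.1511
M5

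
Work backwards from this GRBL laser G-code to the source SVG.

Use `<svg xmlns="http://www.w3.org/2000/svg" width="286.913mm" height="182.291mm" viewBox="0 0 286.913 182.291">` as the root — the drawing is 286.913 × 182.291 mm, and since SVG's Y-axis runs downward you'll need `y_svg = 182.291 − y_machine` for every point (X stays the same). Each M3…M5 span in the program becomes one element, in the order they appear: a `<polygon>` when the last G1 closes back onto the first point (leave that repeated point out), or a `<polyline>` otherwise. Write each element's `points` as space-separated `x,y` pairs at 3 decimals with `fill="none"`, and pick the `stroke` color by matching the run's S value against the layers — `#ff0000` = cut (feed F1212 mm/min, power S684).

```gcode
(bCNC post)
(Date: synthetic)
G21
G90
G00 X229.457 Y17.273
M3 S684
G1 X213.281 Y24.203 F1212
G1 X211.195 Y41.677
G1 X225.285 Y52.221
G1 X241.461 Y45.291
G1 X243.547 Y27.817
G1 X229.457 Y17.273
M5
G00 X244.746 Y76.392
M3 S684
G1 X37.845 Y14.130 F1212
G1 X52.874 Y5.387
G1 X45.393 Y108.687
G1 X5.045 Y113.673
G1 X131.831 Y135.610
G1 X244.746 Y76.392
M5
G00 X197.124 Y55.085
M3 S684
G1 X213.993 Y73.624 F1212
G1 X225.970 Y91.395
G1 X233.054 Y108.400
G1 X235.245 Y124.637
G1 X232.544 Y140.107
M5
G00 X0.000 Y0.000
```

<svg xmlns="http://www.w3.org/2000/svg" width="286.913mm" height="182.291mm" viewBox="0 0 286.913 182.291">
  <polygon points="229.457,165.018 213.281,158.088 211.195,140.614 225.285,130.070 241.461,137.000 243.547,154.474" fill="none" stroke="#ff0000"/>
  <polygon points="244.746,105.899 37.845,168.161 52.874,176.904 45.393,73.604 5.045,68.618 131.831,46.681" fill="none" stroke="#ff0000"/>
  <polyline points="197.124,127.206 213.993,108.667 225.970,90.896 233.054,73.891 235.245,57.654 232.544,42.184" fill="none" stroke="#ff0000"/>
</svg>

Each laser-on run becomes one SVG element. Flip Y back into SVG space with y_svg = 182.291 − y_machine. Every run uses S684, so all elements get stroke `#ff0000` (cut).

Run 1: The run returns to its start, so emit a `<polygon>` with points (Y-flipped): 229.457,165.018 213.281,158.088 211.195,140.614 225.285,130.070 241.461,137.000 243.547,154.474.

Run 2: The run returns to its start, so emit a `<polygon>` with points (Y-flipped): 244.746,105.899 37.845,168.161 52.874,176.904 45.393,73.604 5.045,68.618 131.831,46.681.

Run 3: The run is open, so emit a `<polyline>` with points (Y-flipped): 197.124,127.206 213.993,108.667 225.970,90.896 233.054,73.891 235.245,57.654 232.544,42.184.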